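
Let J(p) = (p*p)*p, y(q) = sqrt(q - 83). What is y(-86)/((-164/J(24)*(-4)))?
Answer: 11232*I/41 ≈ 273.95*I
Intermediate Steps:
y(q) = sqrt(-83 + q)
J(p) = p**3 (J(p) = p**2*p = p**3)
y(-86)/((-164/J(24)*(-4))) = sqrt(-83 - 86)/((-164/(24**3)*(-4))) = sqrt(-169)/((-164/13824*(-4))) = (13*I)/((-164*1/13824*(-4))) = (13*I)/((-41/3456*(-4))) = (13*I)/(41/864) = (13*I)*(864/41) = 11232*I/41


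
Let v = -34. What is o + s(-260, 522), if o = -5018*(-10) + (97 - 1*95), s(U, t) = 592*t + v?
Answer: 359172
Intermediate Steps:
s(U, t) = -34 + 592*t (s(U, t) = 592*t - 34 = -34 + 592*t)
o = 50182 (o = -193*(-260) + (97 - 95) = 50180 + 2 = 50182)
o + s(-260, 522) = 50182 + (-34 + 592*522) = 50182 + (-34 + 309024) = 50182 + 308990 = 359172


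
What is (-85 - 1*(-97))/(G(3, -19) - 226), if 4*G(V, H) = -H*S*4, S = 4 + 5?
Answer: -12/55 ≈ -0.21818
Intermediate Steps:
S = 9
G(V, H) = -9*H (G(V, H) = (-H*9*4)/4 = (-9*H*4)/4 = (-36*H)/4 = -9*H)
(-85 - 1*(-97))/(G(3, -19) - 226) = (-85 - 1*(-97))/(-9*(-19) - 226) = (-85 + 97)/(171 - 226) = 12/(-55) = -1/55*12 = -12/55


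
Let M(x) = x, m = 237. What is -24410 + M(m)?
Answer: -24173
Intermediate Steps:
-24410 + M(m) = -24410 + 237 = -24173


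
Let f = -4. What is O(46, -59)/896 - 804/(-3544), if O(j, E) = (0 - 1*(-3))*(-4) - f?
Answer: 10813/49616 ≈ 0.21793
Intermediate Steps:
O(j, E) = -8 (O(j, E) = (0 - 1*(-3))*(-4) - 1*(-4) = (0 + 3)*(-4) + 4 = 3*(-4) + 4 = -12 + 4 = -8)
O(46, -59)/896 - 804/(-3544) = -8/896 - 804/(-3544) = -8*1/896 - 804*(-1/3544) = -1/112 + 201/886 = 10813/49616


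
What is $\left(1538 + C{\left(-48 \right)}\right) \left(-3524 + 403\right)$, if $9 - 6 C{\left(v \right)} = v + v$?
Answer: $- \frac{9709431}{2} \approx -4.8547 \cdot 10^{6}$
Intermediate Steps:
$C{\left(v \right)} = \frac{3}{2} - \frac{v}{3}$ ($C{\left(v \right)} = \frac{3}{2} - \frac{v + v}{6} = \frac{3}{2} - \frac{2 v}{6} = \frac{3}{2} - \frac{v}{3}$)
$\left(1538 + C{\left(-48 \right)}\right) \left(-3524 + 403\right) = \left(1538 + \left(\frac{3}{2} - -16\right)\right) \left(-3524 + 403\right) = \left(1538 + \left(\frac{3}{2} + 16\right)\right) \left(-3121\right) = \left(1538 + \frac{35}{2}\right) \left(-3121\right) = \frac{3111}{2} \left(-3121\right) = - \frac{9709431}{2}$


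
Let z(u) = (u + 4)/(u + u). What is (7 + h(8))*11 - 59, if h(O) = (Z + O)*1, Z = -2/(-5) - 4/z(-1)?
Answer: 2096/15 ≈ 139.73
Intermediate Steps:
z(u) = (4 + u)/(2*u) (z(u) = (4 + u)/((2*u)) = (4 + u)*(1/(2*u)) = (4 + u)/(2*u))
Z = 46/15 (Z = -2/(-5) - 4*(-2/(4 - 1)) = -2*(-⅕) - 4/((½)*(-1)*3) = ⅖ - 4/(-3/2) = ⅖ - 4*(-⅔) = ⅖ + 8/3 = 46/15 ≈ 3.0667)
h(O) = 46/15 + O (h(O) = (46/15 + O)*1 = 46/15 + O)
(7 + h(8))*11 - 59 = (7 + (46/15 + 8))*11 - 59 = (7 + 166/15)*11 - 59 = (271/15)*11 - 59 = 2981/15 - 59 = 2096/15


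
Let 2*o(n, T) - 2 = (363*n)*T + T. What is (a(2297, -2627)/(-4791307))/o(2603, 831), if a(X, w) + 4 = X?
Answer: -2293/1881075733387372 ≈ -1.2190e-12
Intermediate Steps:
a(X, w) = -4 + X
o(n, T) = 1 + T/2 + 363*T*n/2 (o(n, T) = 1 + ((363*n)*T + T)/2 = 1 + (363*T*n + T)/2 = 1 + (T + 363*T*n)/2 = 1 + (T/2 + 363*T*n/2) = 1 + T/2 + 363*T*n/2)
(a(2297, -2627)/(-4791307))/o(2603, 831) = ((-4 + 2297)/(-4791307))/(1 + (½)*831 + (363/2)*831*2603) = (2293*(-1/4791307))/(1 + 831/2 + 785202759/2) = -2293/4791307/392601796 = -2293/4791307*1/392601796 = -2293/1881075733387372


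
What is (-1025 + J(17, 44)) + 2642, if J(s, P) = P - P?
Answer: 1617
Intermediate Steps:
J(s, P) = 0
(-1025 + J(17, 44)) + 2642 = (-1025 + 0) + 2642 = -1025 + 2642 = 1617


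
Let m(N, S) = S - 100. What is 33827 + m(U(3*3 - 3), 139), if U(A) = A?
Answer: 33866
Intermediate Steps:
m(N, S) = -100 + S
33827 + m(U(3*3 - 3), 139) = 33827 + (-100 + 139) = 33827 + 39 = 33866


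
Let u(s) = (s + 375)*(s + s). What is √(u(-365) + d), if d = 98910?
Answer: √91610 ≈ 302.67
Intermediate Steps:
u(s) = 2*s*(375 + s) (u(s) = (375 + s)*(2*s) = 2*s*(375 + s))
√(u(-365) + d) = √(2*(-365)*(375 - 365) + 98910) = √(2*(-365)*10 + 98910) = √(-7300 + 98910) = √91610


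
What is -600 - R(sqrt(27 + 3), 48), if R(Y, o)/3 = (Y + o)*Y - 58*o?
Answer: 7662 - 144*sqrt(30) ≈ 6873.3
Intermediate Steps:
R(Y, o) = -174*o + 3*Y*(Y + o) (R(Y, o) = 3*((Y + o)*Y - 58*o) = 3*(Y*(Y + o) - 58*o) = 3*(-58*o + Y*(Y + o)) = -174*o + 3*Y*(Y + o))
-600 - R(sqrt(27 + 3), 48) = -600 - (-174*48 + 3*(sqrt(27 + 3))**2 + 3*sqrt(27 + 3)*48) = -600 - (-8352 + 3*(sqrt(30))**2 + 3*sqrt(30)*48) = -600 - (-8352 + 3*30 + 144*sqrt(30)) = -600 - (-8352 + 90 + 144*sqrt(30)) = -600 - (-8262 + 144*sqrt(30)) = -600 + (8262 - 144*sqrt(30)) = 7662 - 144*sqrt(30)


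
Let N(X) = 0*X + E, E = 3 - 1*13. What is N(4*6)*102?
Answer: -1020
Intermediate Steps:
E = -10 (E = 3 - 13 = -10)
N(X) = -10 (N(X) = 0*X - 10 = 0 - 10 = -10)
N(4*6)*102 = -10*102 = -1020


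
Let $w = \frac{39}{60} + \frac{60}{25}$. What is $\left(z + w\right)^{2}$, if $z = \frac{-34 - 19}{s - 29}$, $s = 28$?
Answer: $\frac{1256641}{400} \approx 3141.6$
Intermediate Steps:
$z = 53$ ($z = \frac{-34 - 19}{28 - 29} = - \frac{53}{-1} = \left(-53\right) \left(-1\right) = 53$)
$w = \frac{61}{20}$ ($w = 39 \cdot \frac{1}{60} + 60 \cdot \frac{1}{25} = \frac{13}{20} + \frac{12}{5} = \frac{61}{20} \approx 3.05$)
$\left(z + w\right)^{2} = \left(53 + \frac{61}{20}\right)^{2} = \left(\frac{1121}{20}\right)^{2} = \frac{1256641}{400}$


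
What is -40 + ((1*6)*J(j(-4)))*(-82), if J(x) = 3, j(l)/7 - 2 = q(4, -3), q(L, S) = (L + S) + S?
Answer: -1516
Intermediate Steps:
q(L, S) = L + 2*S
j(l) = 0 (j(l) = 14 + 7*(4 + 2*(-3)) = 14 + 7*(4 - 6) = 14 + 7*(-2) = 14 - 14 = 0)
-40 + ((1*6)*J(j(-4)))*(-82) = -40 + ((1*6)*3)*(-82) = -40 + (6*3)*(-82) = -40 + 18*(-82) = -40 - 1476 = -1516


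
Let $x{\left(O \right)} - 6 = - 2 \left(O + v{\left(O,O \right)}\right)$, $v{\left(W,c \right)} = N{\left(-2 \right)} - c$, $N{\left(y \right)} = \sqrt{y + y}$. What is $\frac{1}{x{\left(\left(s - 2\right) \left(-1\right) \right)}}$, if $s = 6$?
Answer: $\frac{3}{26} + \frac{i}{13} \approx 0.11538 + 0.076923 i$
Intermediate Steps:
$N{\left(y \right)} = \sqrt{2} \sqrt{y}$ ($N{\left(y \right)} = \sqrt{2 y} = \sqrt{2} \sqrt{y}$)
$v{\left(W,c \right)} = - c + 2 i$ ($v{\left(W,c \right)} = \sqrt{2} \sqrt{-2} - c = \sqrt{2} i \sqrt{2} - c = 2 i - c = - c + 2 i$)
$x{\left(O \right)} = 6 - 4 i$ ($x{\left(O \right)} = 6 - 2 \left(O - \left(O - 2 i\right)\right) = 6 - 2 \cdot 2 i = 6 - 4 i$)
$\frac{1}{x{\left(\left(s - 2\right) \left(-1\right) \right)}} = \frac{1}{6 - 4 i} = \frac{6 + 4 i}{52}$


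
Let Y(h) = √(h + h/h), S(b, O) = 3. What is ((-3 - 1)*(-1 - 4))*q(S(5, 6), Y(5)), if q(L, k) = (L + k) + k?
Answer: 60 + 40*√6 ≈ 157.98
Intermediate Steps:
Y(h) = √(1 + h) (Y(h) = √(h + 1) = √(1 + h))
q(L, k) = L + 2*k
((-3 - 1)*(-1 - 4))*q(S(5, 6), Y(5)) = ((-3 - 1)*(-1 - 4))*(3 + 2*√(1 + 5)) = (-4*(-5))*(3 + 2*√6) = 20*(3 + 2*√6) = 60 + 40*√6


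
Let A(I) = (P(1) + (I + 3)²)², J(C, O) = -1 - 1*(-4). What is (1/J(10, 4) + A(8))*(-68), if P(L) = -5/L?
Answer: -2745092/3 ≈ -9.1503e+5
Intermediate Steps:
J(C, O) = 3 (J(C, O) = -1 + 4 = 3)
A(I) = (-5 + (3 + I)²)² (A(I) = (-5/1 + (I + 3)²)² = (-5*1 + (3 + I)²)² = (-5 + (3 + I)²)²)
(1/J(10, 4) + A(8))*(-68) = (1/3 + (-5 + (3 + 8)²)²)*(-68) = (⅓ + (-5 + 11²)²)*(-68) = (⅓ + (-5 + 121)²)*(-68) = (⅓ + 116²)*(-68) = (⅓ + 13456)*(-68) = (40369/3)*(-68) = -2745092/3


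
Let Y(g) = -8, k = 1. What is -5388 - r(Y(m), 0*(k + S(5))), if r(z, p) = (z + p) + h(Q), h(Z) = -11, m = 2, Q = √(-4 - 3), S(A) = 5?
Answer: -5369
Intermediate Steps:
Q = I*√7 (Q = √(-7) = I*√7 ≈ 2.6458*I)
r(z, p) = -11 + p + z (r(z, p) = (z + p) - 11 = (p + z) - 11 = -11 + p + z)
-5388 - r(Y(m), 0*(k + S(5))) = -5388 - (-11 + 0*(1 + 5) - 8) = -5388 - (-11 + 0*6 - 8) = -5388 - (-11 + 0 - 8) = -5388 - 1*(-19) = -5388 + 19 = -5369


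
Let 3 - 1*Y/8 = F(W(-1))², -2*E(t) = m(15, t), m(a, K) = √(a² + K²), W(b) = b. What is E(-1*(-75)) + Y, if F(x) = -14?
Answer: -1544 - 15*√26/2 ≈ -1582.2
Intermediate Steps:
m(a, K) = √(K² + a²)
E(t) = -√(225 + t²)/2 (E(t) = -√(t² + 15²)/2 = -√(t² + 225)/2 = -√(225 + t²)/2)
Y = -1544 (Y = 24 - 8*(-14)² = 24 - 8*196 = 24 - 1568 = -1544)
E(-1*(-75)) + Y = -√(225 + (-1*(-75))²)/2 - 1544 = -√(225 + 75²)/2 - 1544 = -√(225 + 5625)/2 - 1544 = -15*√26/2 - 1544 = -1544 - 15*√26/2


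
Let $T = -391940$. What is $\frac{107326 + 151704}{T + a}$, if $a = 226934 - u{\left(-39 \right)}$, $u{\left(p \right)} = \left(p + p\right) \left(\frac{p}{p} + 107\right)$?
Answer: $- \frac{129515}{78291} \approx -1.6543$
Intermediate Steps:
$u{\left(p \right)} = 216 p$ ($u{\left(p \right)} = 2 p \left(1 + 107\right) = 2 p 108 = 216 p$)
$a = 235358$ ($a = 226934 - 216 \left(-39\right) = 226934 - -8424 = 226934 + 8424 = 235358$)
$\frac{107326 + 151704}{T + a} = \frac{107326 + 151704}{-391940 + 235358} = \frac{259030}{-156582} = 259030 \left(- \frac{1}{156582}\right) = - \frac{129515}{78291}$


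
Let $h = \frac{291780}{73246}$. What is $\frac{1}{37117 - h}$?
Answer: $\frac{36623}{1359190001} \approx 2.6945 \cdot 10^{-5}$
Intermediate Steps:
$h = \frac{145890}{36623}$ ($h = 291780 \cdot \frac{1}{73246} = \frac{145890}{36623} \approx 3.9836$)
$\frac{1}{37117 - h} = \frac{1}{37117 - \frac{145890}{36623}} = \frac{1}{\frac{1359190001}{36623}} = \frac{36623}{1359190001}$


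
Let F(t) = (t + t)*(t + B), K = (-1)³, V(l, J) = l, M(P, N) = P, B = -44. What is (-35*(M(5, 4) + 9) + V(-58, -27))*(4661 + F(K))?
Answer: -2603548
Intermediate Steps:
K = -1
F(t) = 2*t*(-44 + t) (F(t) = (t + t)*(t - 44) = (2*t)*(-44 + t) = 2*t*(-44 + t))
(-35*(M(5, 4) + 9) + V(-58, -27))*(4661 + F(K)) = (-35*(5 + 9) - 58)*(4661 + 2*(-1)*(-44 - 1)) = (-35*14 - 58)*(4661 + 2*(-1)*(-45)) = (-490 - 58)*(4661 + 90) = -548*4751 = -2603548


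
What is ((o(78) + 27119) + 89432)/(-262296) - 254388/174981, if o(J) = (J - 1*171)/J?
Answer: -44413585793/23398376976 ≈ -1.8981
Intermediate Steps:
o(J) = (-171 + J)/J (o(J) = (J - 171)/J = (-171 + J)/J)
((o(78) + 27119) + 89432)/(-262296) - 254388/174981 = (((-171 + 78)/78 + 27119) + 89432)/(-262296) - 254388/174981 = (((1/78)*(-93) + 27119) + 89432)*(-1/262296) - 254388*1/174981 = ((-31/26 + 27119) + 89432)*(-1/262296) - 4988/3431 = (705063/26 + 89432)*(-1/262296) - 4988/3431 = (3030295/26)*(-1/262296) - 4988/3431 = -3030295/6819696 - 4988/3431 = -44413585793/23398376976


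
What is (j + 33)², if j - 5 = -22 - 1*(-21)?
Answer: 1369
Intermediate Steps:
j = 4 (j = 5 + (-22 - 1*(-21)) = 5 + (-22 + 21) = 5 - 1 = 4)
(j + 33)² = (4 + 33)² = 37² = 1369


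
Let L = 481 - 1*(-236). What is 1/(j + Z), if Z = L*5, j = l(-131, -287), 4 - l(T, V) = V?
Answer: 1/3876 ≈ 0.00025800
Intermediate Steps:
l(T, V) = 4 - V
L = 717 (L = 481 + 236 = 717)
j = 291 (j = 4 - 1*(-287) = 4 + 287 = 291)
Z = 3585 (Z = 717*5 = 3585)
1/(j + Z) = 1/(291 + 3585) = 1/3876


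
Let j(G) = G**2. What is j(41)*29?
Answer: 48749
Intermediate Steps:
j(41)*29 = 41**2*29 = 1681*29 = 48749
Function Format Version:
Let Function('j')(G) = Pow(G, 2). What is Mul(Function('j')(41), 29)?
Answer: 48749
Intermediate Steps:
Mul(Function('j')(41), 29) = Mul(Pow(41, 2), 29) = Mul(1681, 29) = 48749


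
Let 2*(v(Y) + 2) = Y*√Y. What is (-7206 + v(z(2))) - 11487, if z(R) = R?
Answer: -18695 + √2 ≈ -18694.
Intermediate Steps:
v(Y) = -2 + Y^(3/2)/2 (v(Y) = -2 + (Y*√Y)/2 = -2 + Y^(3/2)/2)
(-7206 + v(z(2))) - 11487 = (-7206 + (-2 + 2^(3/2)/2)) - 11487 = (-7206 + (-2 + (2*√2)/2)) - 11487 = (-7206 + (-2 + √2)) - 11487 = (-7208 + √2) - 11487 = -18695 + √2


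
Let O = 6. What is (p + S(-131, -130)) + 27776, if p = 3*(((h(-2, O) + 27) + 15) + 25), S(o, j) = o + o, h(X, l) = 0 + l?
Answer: 27733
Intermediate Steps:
h(X, l) = l
S(o, j) = 2*o
p = 219 (p = 3*(((6 + 27) + 15) + 25) = 3*((33 + 15) + 25) = 3*(48 + 25) = 3*73 = 219)
(p + S(-131, -130)) + 27776 = (219 + 2*(-131)) + 27776 = (219 - 262) + 27776 = -43 + 27776 = 27733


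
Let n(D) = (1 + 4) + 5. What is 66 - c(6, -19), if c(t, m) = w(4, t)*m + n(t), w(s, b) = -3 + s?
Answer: 75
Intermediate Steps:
n(D) = 10 (n(D) = 5 + 5 = 10)
c(t, m) = 10 + m (c(t, m) = (-3 + 4)*m + 10 = 1*m + 10 = m + 10 = 10 + m)
66 - c(6, -19) = 66 - (10 - 19) = 66 - 1*(-9) = 66 + 9 = 75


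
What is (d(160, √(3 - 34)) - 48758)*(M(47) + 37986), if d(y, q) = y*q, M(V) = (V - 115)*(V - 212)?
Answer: -2399186148 + 7872960*I*√31 ≈ -2.3992e+9 + 4.3835e+7*I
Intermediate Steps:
M(V) = (-212 + V)*(-115 + V) (M(V) = (-115 + V)*(-212 + V) = (-212 + V)*(-115 + V))
d(y, q) = q*y
(d(160, √(3 - 34)) - 48758)*(M(47) + 37986) = (√(3 - 34)*160 - 48758)*((24380 + 47² - 327*47) + 37986) = (√(-31)*160 - 48758)*((24380 + 2209 - 15369) + 37986) = ((I*√31)*160 - 48758)*(11220 + 37986) = (160*I*√31 - 48758)*49206 = (-48758 + 160*I*√31)*49206 = -2399186148 + 7872960*I*√31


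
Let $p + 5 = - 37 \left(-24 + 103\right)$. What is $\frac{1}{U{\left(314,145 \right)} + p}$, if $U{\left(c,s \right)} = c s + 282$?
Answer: $\frac{1}{42884} \approx 2.3319 \cdot 10^{-5}$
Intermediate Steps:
$p = -2928$ ($p = -5 - 37 \left(-24 + 103\right) = -5 - 2923 = -2928$)
$U{\left(c,s \right)} = 282 + c s$
$\frac{1}{U{\left(314,145 \right)} + p} = \frac{1}{\left(282 + 314 \cdot 145\right) - 2928} = \frac{1}{\left(282 + 45530\right) - 2928} = \frac{1}{45812 - 2928} = \frac{1}{42884}$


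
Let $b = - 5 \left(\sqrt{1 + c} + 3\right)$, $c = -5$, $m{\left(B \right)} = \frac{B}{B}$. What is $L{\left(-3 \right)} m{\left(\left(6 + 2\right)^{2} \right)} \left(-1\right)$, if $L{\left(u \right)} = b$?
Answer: $15 + 10 i \approx 15.0 + 10.0 i$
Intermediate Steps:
$m{\left(B \right)} = 1$
$b = -15 - 10 i$ ($b = - 5 \left(\sqrt{1 - 5} + 3\right) = - 5 \left(\sqrt{-4} + 3\right) = - 5 \left(2 i + 3\right) = - 5 \left(3 + 2 i\right) = -15 - 10 i \approx -15.0 - 10.0 i$)
$L{\left(u \right)} = -15 - 10 i$
$L{\left(-3 \right)} m{\left(\left(6 + 2\right)^{2} \right)} \left(-1\right) = \left(-15 - 10 i\right) 1 \left(-1\right) = \left(-15 - 10 i\right) \left(-1\right) = 15 + 10 i$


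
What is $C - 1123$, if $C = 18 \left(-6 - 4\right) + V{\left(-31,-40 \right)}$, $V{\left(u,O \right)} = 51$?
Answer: $-1252$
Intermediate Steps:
$C = -129$ ($C = 18 \left(-6 - 4\right) + 51 = 18 \left(-10\right) + 51 = -180 + 51 = -129$)
$C - 1123 = -129 - 1123 = -1252$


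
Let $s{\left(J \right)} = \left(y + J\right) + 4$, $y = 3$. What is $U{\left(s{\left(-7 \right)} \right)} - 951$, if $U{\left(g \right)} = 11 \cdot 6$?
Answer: $-885$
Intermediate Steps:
$s{\left(J \right)} = 7 + J$ ($s{\left(J \right)} = \left(3 + J\right) + 4 = 7 + J$)
$U{\left(g \right)} = 66$
$U{\left(s{\left(-7 \right)} \right)} - 951 = 66 - 951 = -885$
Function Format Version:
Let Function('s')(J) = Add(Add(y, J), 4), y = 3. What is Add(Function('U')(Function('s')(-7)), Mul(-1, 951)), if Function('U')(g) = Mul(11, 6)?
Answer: -885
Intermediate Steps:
Function('s')(J) = Add(7, J) (Function('s')(J) = Add(Add(3, J), 4) = Add(7, J))
Function('U')(g) = 66
Add(Function('U')(Function('s')(-7)), Mul(-1, 951)) = Add(66, Mul(-1, 951)) = Add(66, -951) = -885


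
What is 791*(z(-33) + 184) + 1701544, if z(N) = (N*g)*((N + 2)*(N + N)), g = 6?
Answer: -318593340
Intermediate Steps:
z(N) = 12*N**2*(2 + N) (z(N) = (N*6)*((N + 2)*(N + N)) = (6*N)*((2 + N)*(2*N)) = (6*N)*(2*N*(2 + N)) = 12*N**2*(2 + N))
791*(z(-33) + 184) + 1701544 = 791*(12*(-33)**2*(2 - 33) + 184) + 1701544 = 791*(12*1089*(-31) + 184) + 1701544 = 791*(-405108 + 184) + 1701544 = 791*(-404924) + 1701544 = -320294884 + 1701544 = -318593340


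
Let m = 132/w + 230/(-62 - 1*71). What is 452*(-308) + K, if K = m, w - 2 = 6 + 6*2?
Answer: -92575401/665 ≈ -1.3921e+5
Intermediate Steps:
w = 20 (w = 2 + (6 + 6*2) = 2 + (6 + 12) = 2 + 18 = 20)
m = 3239/665 (m = 132/20 + 230/(-62 - 1*71) = 132*(1/20) + 230/(-62 - 71) = 33/5 + 230/(-133) = 33/5 + 230*(-1/133) = 33/5 - 230/133 = 3239/665 ≈ 4.8707)
K = 3239/665 ≈ 4.8707
452*(-308) + K = 452*(-308) + 3239/665 = -139216 + 3239/665 = -92575401/665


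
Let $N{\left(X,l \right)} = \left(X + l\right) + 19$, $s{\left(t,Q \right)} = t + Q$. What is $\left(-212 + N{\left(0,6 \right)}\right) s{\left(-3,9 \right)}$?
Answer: $-1122$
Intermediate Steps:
$s{\left(t,Q \right)} = Q + t$
$N{\left(X,l \right)} = 19 + X + l$
$\left(-212 + N{\left(0,6 \right)}\right) s{\left(-3,9 \right)} = \left(-212 + \left(19 + 0 + 6\right)\right) \left(9 - 3\right) = \left(-212 + 25\right) 6 = \left(-187\right) 6 = -1122$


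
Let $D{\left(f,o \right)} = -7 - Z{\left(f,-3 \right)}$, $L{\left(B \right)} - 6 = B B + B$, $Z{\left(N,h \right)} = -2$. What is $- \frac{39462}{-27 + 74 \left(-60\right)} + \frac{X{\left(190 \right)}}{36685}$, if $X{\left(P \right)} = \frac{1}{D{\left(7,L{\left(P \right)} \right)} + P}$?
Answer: $\frac{89272582139}{10105433525} \approx 8.8341$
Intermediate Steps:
$L{\left(B \right)} = 6 + B + B^{2}$ ($L{\left(B \right)} = 6 + \left(B B + B\right) = 6 + \left(B^{2} + B\right) = 6 + \left(B + B^{2}\right) = 6 + B + B^{2}$)
$D{\left(f,o \right)} = -5$ ($D{\left(f,o \right)} = -7 - -2 = -7 + 2 = -5$)
$X{\left(P \right)} = \frac{1}{-5 + P}$
$- \frac{39462}{-27 + 74 \left(-60\right)} + \frac{X{\left(190 \right)}}{36685} = - \frac{39462}{-27 + 74 \left(-60\right)} + \frac{1}{\left(-5 + 190\right) 36685} = - \frac{39462}{-27 - 4440} + \frac{1}{185} \cdot \frac{1}{36685} = - \frac{39462}{-4467} + \frac{1}{185} \cdot \frac{1}{36685} = \left(-39462\right) \left(- \frac{1}{4467}\right) + \frac{1}{6786725} = \frac{13154}{1489} + \frac{1}{6786725} = \frac{89272582139}{10105433525}$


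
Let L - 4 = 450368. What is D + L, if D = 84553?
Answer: 534925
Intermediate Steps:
L = 450372 (L = 4 + 450368 = 450372)
D + L = 84553 + 450372 = 534925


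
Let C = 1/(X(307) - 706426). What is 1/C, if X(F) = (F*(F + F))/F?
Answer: -705812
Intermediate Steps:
X(F) = 2*F (X(F) = (F*(2*F))/F = (2*F²)/F = 2*F)
C = -1/705812 (C = 1/(2*307 - 706426) = 1/(614 - 706426) = 1/(-705812) = -1/705812 ≈ -1.4168e-6)
1/C = 1/(-1/705812) = -705812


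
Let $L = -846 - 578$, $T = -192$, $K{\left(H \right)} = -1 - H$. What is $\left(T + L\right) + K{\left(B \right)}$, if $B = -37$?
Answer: $-1580$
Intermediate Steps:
$L = -1424$
$\left(T + L\right) + K{\left(B \right)} = \left(-192 - 1424\right) - -36 = -1616 + \left(-1 + 37\right) = -1616 + 36 = -1580$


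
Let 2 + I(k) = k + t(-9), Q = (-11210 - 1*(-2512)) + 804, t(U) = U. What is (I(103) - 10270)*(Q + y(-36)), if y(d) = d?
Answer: 80711540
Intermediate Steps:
Q = -7894 (Q = (-11210 + 2512) + 804 = -8698 + 804 = -7894)
I(k) = -11 + k (I(k) = -2 + (k - 9) = -2 + (-9 + k) = -11 + k)
(I(103) - 10270)*(Q + y(-36)) = ((-11 + 103) - 10270)*(-7894 - 36) = (92 - 10270)*(-7930) = -10178*(-7930) = 80711540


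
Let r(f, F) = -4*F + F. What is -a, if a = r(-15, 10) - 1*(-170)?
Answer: -140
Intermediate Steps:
r(f, F) = -3*F
a = 140 (a = -3*10 - 1*(-170) = -30 + 170 = 140)
-a = -1*140 = -140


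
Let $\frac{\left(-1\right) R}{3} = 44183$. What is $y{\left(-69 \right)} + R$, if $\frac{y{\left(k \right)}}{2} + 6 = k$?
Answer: $-132699$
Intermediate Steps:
$R = -132549$ ($R = \left(-3\right) 44183 = -132549$)
$y{\left(k \right)} = -12 + 2 k$
$y{\left(-69 \right)} + R = \left(-12 + 2 \left(-69\right)\right) - 132549 = \left(-12 - 138\right) - 132549 = -150 - 132549 = -132699$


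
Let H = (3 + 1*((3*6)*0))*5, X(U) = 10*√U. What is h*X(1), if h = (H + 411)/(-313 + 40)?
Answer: -1420/91 ≈ -15.604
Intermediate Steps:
H = 15 (H = (3 + 1*(18*0))*5 = (3 + 1*0)*5 = (3 + 0)*5 = 3*5 = 15)
h = -142/91 (h = (15 + 411)/(-313 + 40) = 426/(-273) = 426*(-1/273) = -142/91 ≈ -1.5604)
h*X(1) = -1420*√1/91 = -1420/91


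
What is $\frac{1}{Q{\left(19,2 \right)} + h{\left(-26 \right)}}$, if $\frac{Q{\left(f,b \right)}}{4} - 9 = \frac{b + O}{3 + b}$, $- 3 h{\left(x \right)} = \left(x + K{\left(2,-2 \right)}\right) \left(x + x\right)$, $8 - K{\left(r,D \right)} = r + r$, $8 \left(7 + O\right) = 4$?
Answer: $- \frac{15}{5234} \approx -0.0028659$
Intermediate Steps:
$O = - \frac{13}{2}$ ($O = -7 + \frac{1}{8} \cdot 4 = -7 + \frac{1}{2} = - \frac{13}{2} \approx -6.5$)
$K{\left(r,D \right)} = 8 - 2 r$ ($K{\left(r,D \right)} = 8 - \left(r + r\right) = 8 - 2 r$)
$h{\left(x \right)} = - \frac{2 x \left(4 + x\right)}{3}$ ($h{\left(x \right)} = - \frac{\left(x + \left(8 - 4\right)\right) \left(x + x\right)}{3} = - \frac{\left(x + \left(8 - 4\right)\right) 2 x}{3} = - \frac{\left(x + 4\right) 2 x}{3} = - \frac{\left(4 + x\right) 2 x}{3} = - \frac{2 x \left(4 + x\right)}{3}$)
$Q{\left(f,b \right)} = 36 + \frac{4 \left(- \frac{13}{2} + b\right)}{3 + b}$ ($Q{\left(f,b \right)} = 36 + 4 \frac{b - \frac{13}{2}}{3 + b} = 36 + 4 \frac{- \frac{13}{2} + b}{3 + b} = 36 + \frac{4 \left(- \frac{13}{2} + b\right)}{3 + b}$)
$\frac{1}{Q{\left(19,2 \right)} + h{\left(-26 \right)}} = \frac{1}{\frac{2 \left(41 + 20 \cdot 2\right)}{3 + 2} - - \frac{52 \left(4 - 26\right)}{3}} = \frac{1}{\frac{2 \left(41 + 40\right)}{5} - \left(- \frac{52}{3}\right) \left(-22\right)} = \frac{1}{2 \cdot \frac{1}{5} \cdot 81 - \frac{1144}{3}} = \frac{1}{\frac{162}{5} - \frac{1144}{3}} = \frac{1}{- \frac{5234}{15}} = - \frac{15}{5234}$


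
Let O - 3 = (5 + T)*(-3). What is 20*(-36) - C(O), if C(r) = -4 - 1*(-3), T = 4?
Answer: -719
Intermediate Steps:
O = -24 (O = 3 + (5 + 4)*(-3) = 3 + 9*(-3) = 3 - 27 = -24)
C(r) = -1 (C(r) = -4 + 3 = -1)
20*(-36) - C(O) = 20*(-36) - 1*(-1) = -720 + 1 = -719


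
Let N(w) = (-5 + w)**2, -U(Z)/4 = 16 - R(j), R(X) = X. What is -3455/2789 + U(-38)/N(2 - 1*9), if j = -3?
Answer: -177371/100404 ≈ -1.7666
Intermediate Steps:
U(Z) = -76 (U(Z) = -4*(16 - 1*(-3)) = -4*(16 + 3) = -4*19 = -76)
-3455/2789 + U(-38)/N(2 - 1*9) = -3455/2789 - 76/(-5 + (2 - 1*9))**2 = -3455*1/2789 - 76/(-5 + (2 - 9))**2 = -3455/2789 - 76/(-5 - 7)**2 = -3455/2789 - 76/((-12)**2) = -3455/2789 - 76/144 = -3455/2789 - 76*1/144 = -3455/2789 - 19/36 = -177371/100404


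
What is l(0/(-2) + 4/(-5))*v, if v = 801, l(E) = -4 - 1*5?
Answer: -7209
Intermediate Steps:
l(E) = -9 (l(E) = -4 - 5 = -9)
l(0/(-2) + 4/(-5))*v = -9*801 = -7209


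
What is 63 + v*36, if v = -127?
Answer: -4509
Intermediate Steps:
63 + v*36 = 63 - 127*36 = 63 - 4572 = -4509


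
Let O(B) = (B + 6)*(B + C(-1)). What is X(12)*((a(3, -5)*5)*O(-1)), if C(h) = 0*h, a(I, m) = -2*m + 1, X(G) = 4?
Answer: -1100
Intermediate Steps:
a(I, m) = 1 - 2*m
C(h) = 0
O(B) = B*(6 + B) (O(B) = (B + 6)*(B + 0) = (6 + B)*B = B*(6 + B))
X(12)*((a(3, -5)*5)*O(-1)) = 4*(((1 - 2*(-5))*5)*(-(6 - 1))) = 4*(((1 + 10)*5)*(-1*5)) = 4*((11*5)*(-5)) = 4*(55*(-5)) = 4*(-275) = -1100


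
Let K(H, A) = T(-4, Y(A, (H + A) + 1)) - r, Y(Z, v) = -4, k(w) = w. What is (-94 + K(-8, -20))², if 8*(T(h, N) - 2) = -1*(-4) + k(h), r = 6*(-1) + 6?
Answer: 8464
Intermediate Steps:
r = 0 (r = -6 + 6 = 0)
T(h, N) = 5/2 + h/8 (T(h, N) = 2 + (-1*(-4) + h)/8 = 2 + (4 + h)/8 = 2 + (½ + h/8) = 5/2 + h/8)
K(H, A) = 2 (K(H, A) = (5/2 + (⅛)*(-4)) - 1*0 = (5/2 - ½) + 0 = 2 + 0 = 2)
(-94 + K(-8, -20))² = (-94 + 2)² = (-92)² = 8464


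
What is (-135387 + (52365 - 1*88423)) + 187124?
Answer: 15679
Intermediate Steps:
(-135387 + (52365 - 1*88423)) + 187124 = (-135387 + (52365 - 88423)) + 187124 = (-135387 - 36058) + 187124 = -171445 + 187124 = 15679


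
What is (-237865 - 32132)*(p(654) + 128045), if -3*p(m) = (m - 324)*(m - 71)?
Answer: -17256858255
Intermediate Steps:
p(m) = -(-324 + m)*(-71 + m)/3 (p(m) = -(m - 324)*(m - 71)/3 = -(-324 + m)*(-71 + m)/3)
(-237865 - 32132)*(p(654) + 128045) = (-237865 - 32132)*((-7668 - ⅓*654² + (395/3)*654) + 128045) = -269997*((-7668 - ⅓*427716 + 86110) + 128045) = -269997*((-7668 - 142572 + 86110) + 128045) = -269997*(-64130 + 128045) = -269997*63915 = -17256858255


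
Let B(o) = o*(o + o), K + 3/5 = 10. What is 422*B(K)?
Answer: 1864396/25 ≈ 74576.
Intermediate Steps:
K = 47/5 (K = -⅗ + 10 = 47/5 ≈ 9.4000)
B(o) = 2*o² (B(o) = o*(2*o) = 2*o²)
422*B(K) = 422*(2*(47/5)²) = 422*(2*(2209/25)) = 422*(4418/25) = 1864396/25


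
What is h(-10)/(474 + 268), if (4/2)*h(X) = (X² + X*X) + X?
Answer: 95/742 ≈ 0.12803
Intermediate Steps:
h(X) = X² + X/2 (h(X) = ((X² + X*X) + X)/2 = ((X² + X²) + X)/2 = (2*X² + X)/2 = (X + 2*X²)/2 = X² + X/2)
h(-10)/(474 + 268) = (-10*(½ - 10))/(474 + 268) = -10*(-19/2)/742 = 95*(1/742) = 95/742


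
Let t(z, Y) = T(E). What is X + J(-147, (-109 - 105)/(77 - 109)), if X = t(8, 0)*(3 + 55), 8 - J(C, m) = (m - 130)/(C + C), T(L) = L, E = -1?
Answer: -237173/4704 ≈ -50.419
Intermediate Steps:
t(z, Y) = -1
J(C, m) = 8 - (-130 + m)/(2*C) (J(C, m) = 8 - (m - 130)/(C + C) = 8 - (-130 + m)/(2*C))
X = -58 (X = -(3 + 55) = -1*58 = -58)
X + J(-147, (-109 - 105)/(77 - 109)) = -58 + (½)*(130 - (-109 - 105)/(77 - 109) + 16*(-147))/(-147) = -58 + (½)*(-1/147)*(130 - (-214)/(-32) - 2352) = -58 + (½)*(-1/147)*(130 - (-214)*(-1)/32 - 2352) = -58 + (½)*(-1/147)*(130 - 1*107/16 - 2352) = -58 + (½)*(-1/147)*(130 - 107/16 - 2352) = -58 + (½)*(-1/147)*(-35659/16) = -58 + 35659/4704 = -237173/4704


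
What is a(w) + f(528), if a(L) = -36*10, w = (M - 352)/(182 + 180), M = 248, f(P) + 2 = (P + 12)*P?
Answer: 284758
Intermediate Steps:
f(P) = -2 + P*(12 + P) (f(P) = -2 + (P + 12)*P = -2 + (12 + P)*P = -2 + P*(12 + P))
w = -52/181 (w = (248 - 352)/(182 + 180) = -104/362 = -104*1/362 = -52/181 ≈ -0.28729)
a(L) = -360
a(w) + f(528) = -360 + (-2 + 528**2 + 12*528) = -360 + (-2 + 278784 + 6336) = -360 + 285118 = 284758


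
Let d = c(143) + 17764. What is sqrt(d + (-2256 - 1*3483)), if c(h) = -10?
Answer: 3*sqrt(1335) ≈ 109.61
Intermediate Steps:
d = 17754 (d = -10 + 17764 = 17754)
sqrt(d + (-2256 - 1*3483)) = sqrt(17754 + (-2256 - 1*3483)) = sqrt(17754 + (-2256 - 3483)) = sqrt(17754 - 5739) = sqrt(12015) = 3*sqrt(1335)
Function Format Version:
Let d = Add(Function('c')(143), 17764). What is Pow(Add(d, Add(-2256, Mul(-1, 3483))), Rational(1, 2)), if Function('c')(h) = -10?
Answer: Mul(3, Pow(1335, Rational(1, 2))) ≈ 109.61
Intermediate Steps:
d = 17754 (d = Add(-10, 17764) = 17754)
Pow(Add(d, Add(-2256, Mul(-1, 3483))), Rational(1, 2)) = Pow(Add(17754, Add(-2256, Mul(-1, 3483))), Rational(1, 2)) = Pow(Add(17754, Add(-2256, -3483)), Rational(1, 2)) = Pow(Add(17754, -5739), Rational(1, 2)) = Pow(12015, Rational(1, 2)) = Mul(3, Pow(1335, Rational(1, 2)))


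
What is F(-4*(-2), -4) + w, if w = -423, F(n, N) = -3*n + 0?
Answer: -447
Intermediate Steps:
F(n, N) = -3*n
F(-4*(-2), -4) + w = -(-12)*(-2) - 423 = -3*8 - 423 = -24 - 423 = -447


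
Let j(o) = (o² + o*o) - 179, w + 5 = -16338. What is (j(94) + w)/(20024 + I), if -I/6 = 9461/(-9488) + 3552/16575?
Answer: 30142190000/524964169099 ≈ 0.057418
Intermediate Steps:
w = -16343 (w = -5 - 16338 = -16343)
I = 123114699/26210600 (I = -6*(9461/(-9488) + 3552/16575) = -6*(9461*(-1/9488) + 3552*(1/16575)) = -6*(-9461/9488 + 1184/5525) = -6*(-41038233/52421200) = 123114699/26210600 ≈ 4.6971)
j(o) = -179 + 2*o² (j(o) = (o² + o²) - 179 = 2*o² - 179 = -179 + 2*o²)
(j(94) + w)/(20024 + I) = ((-179 + 2*94²) - 16343)/(20024 + 123114699/26210600) = ((-179 + 2*8836) - 16343)/(524964169099/26210600) = ((-179 + 17672) - 16343)*(26210600/524964169099) = (17493 - 16343)*(26210600/524964169099) = 1150*(26210600/524964169099) = 30142190000/524964169099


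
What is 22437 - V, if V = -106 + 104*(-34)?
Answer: 26079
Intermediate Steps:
V = -3642 (V = -106 - 3536 = -3642)
22437 - V = 22437 - 1*(-3642) = 22437 + 3642 = 26079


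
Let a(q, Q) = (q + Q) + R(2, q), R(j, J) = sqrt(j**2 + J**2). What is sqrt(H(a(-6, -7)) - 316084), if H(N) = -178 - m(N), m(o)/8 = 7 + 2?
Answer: I*sqrt(316334) ≈ 562.44*I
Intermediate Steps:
R(j, J) = sqrt(J**2 + j**2)
m(o) = 72 (m(o) = 8*(7 + 2) = 8*9 = 72)
a(q, Q) = Q + q + sqrt(4 + q**2) (a(q, Q) = (q + Q) + sqrt(q**2 + 2**2) = (Q + q) + sqrt(q**2 + 4) = (Q + q) + sqrt(4 + q**2) = Q + q + sqrt(4 + q**2))
H(N) = -250 (H(N) = -178 - 1*72 = -178 - 72 = -250)
sqrt(H(a(-6, -7)) - 316084) = sqrt(-250 - 316084) = sqrt(-316334) = I*sqrt(316334)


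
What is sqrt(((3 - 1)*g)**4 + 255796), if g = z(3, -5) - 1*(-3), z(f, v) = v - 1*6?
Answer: 2*sqrt(80333) ≈ 566.86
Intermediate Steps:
z(f, v) = -6 + v (z(f, v) = v - 6 = -6 + v)
g = -8 (g = (-6 - 5) - 1*(-3) = -11 + 3 = -8)
sqrt(((3 - 1)*g)**4 + 255796) = sqrt(((3 - 1)*(-8))**4 + 255796) = sqrt((2*(-8))**4 + 255796) = sqrt((-16)**4 + 255796) = sqrt(65536 + 255796) = sqrt(321332) = 2*sqrt(80333)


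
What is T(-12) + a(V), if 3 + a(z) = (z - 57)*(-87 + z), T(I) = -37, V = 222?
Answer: 22235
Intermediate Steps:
a(z) = -3 + (-87 + z)*(-57 + z) (a(z) = -3 + (z - 57)*(-87 + z) = -3 + (-57 + z)*(-87 + z) = -3 + (-87 + z)*(-57 + z))
T(-12) + a(V) = -37 + (4956 + 222² - 144*222) = -37 + (4956 + 49284 - 31968) = -37 + 22272 = 22235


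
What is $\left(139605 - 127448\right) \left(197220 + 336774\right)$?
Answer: $6491765058$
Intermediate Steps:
$\left(139605 - 127448\right) \left(197220 + 336774\right) = \left(139605 - 127448\right) 533994 = 12157 \cdot 533994 = 6491765058$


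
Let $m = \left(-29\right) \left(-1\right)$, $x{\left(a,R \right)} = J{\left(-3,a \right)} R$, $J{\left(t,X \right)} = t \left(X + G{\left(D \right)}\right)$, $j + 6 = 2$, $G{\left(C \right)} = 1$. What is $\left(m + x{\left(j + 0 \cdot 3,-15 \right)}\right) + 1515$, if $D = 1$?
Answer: $1409$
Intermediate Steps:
$j = -4$ ($j = -6 + 2 = -4$)
$J{\left(t,X \right)} = t \left(1 + X\right)$ ($J{\left(t,X \right)} = t \left(X + 1\right) = t \left(1 + X\right)$)
$x{\left(a,R \right)} = R \left(-3 - 3 a\right)$ ($x{\left(a,R \right)} = - 3 \left(1 + a\right) R = \left(-3 - 3 a\right) R = R \left(-3 - 3 a\right)$)
$m = 29$
$\left(m + x{\left(j + 0 \cdot 3,-15 \right)}\right) + 1515 = \left(29 + 3 \left(-15\right) \left(-1 - \left(-4 + 0 \cdot 3\right)\right)\right) + 1515 = \left(29 + 3 \left(-15\right) \left(-1 - \left(-4 + 0\right)\right)\right) + 1515 = \left(29 + 3 \left(-15\right) \left(-1 - -4\right)\right) + 1515 = \left(29 + 3 \left(-15\right) \left(-1 + 4\right)\right) + 1515 = \left(29 + 3 \left(-15\right) 3\right) + 1515 = \left(29 - 135\right) + 1515 = -106 + 1515 = 1409$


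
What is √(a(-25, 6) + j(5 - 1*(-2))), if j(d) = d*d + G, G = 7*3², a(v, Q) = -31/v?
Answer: √2831/5 ≈ 10.641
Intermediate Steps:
G = 63 (G = 7*9 = 63)
j(d) = 63 + d² (j(d) = d*d + 63 = d² + 63 = 63 + d²)
√(a(-25, 6) + j(5 - 1*(-2))) = √(-31/(-25) + (63 + (5 - 1*(-2))²)) = √(-31*(-1/25) + (63 + (5 + 2)²)) = √(31/25 + (63 + 7²)) = √(31/25 + (63 + 49)) = √(31/25 + 112) = √(2831/25) = √2831/5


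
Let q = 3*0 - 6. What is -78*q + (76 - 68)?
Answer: 476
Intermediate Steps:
q = -6 (q = 0 - 6 = -6)
-78*q + (76 - 68) = -78*(-6) + (76 - 68) = 468 + 8 = 476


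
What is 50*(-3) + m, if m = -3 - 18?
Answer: -171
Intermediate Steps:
m = -21
50*(-3) + m = 50*(-3) - 21 = -150 - 21 = -171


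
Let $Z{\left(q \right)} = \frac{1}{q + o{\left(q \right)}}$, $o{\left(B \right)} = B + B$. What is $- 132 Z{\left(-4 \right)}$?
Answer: $11$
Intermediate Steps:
$o{\left(B \right)} = 2 B$
$Z{\left(q \right)} = \frac{1}{3 q}$ ($Z{\left(q \right)} = \frac{1}{q + 2 q} = \frac{1}{3 q}$)
$- 132 Z{\left(-4 \right)} = - 132 \frac{1}{3 \left(-4\right)} = - 132 \cdot \frac{1}{3} \left(- \frac{1}{4}\right) = \left(-132\right) \left(- \frac{1}{12}\right) = 11$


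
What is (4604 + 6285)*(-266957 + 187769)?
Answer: -862278132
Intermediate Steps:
(4604 + 6285)*(-266957 + 187769) = 10889*(-79188) = -862278132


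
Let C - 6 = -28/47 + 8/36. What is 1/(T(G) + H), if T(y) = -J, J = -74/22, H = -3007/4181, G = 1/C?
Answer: 45991/121620 ≈ 0.37815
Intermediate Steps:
C = 2380/423 (C = 6 + (-28/47 + 8/36) = 6 + (-28*1/47 + 8*(1/36)) = 6 + (-28/47 + 2/9) = 6 - 158/423 = 2380/423 ≈ 5.6265)
G = 423/2380 (G = 1/(2380/423) = 423/2380 ≈ 0.17773)
H = -3007/4181 (H = -3007*1/4181 = -3007/4181 ≈ -0.71921)
J = -37/11 (J = -74*1/22 = -37/11 ≈ -3.3636)
T(y) = 37/11 (T(y) = -1*(-37/11) = 37/11)
1/(T(G) + H) = 1/(37/11 - 3007/4181) = 1/(121620/45991) = 45991/121620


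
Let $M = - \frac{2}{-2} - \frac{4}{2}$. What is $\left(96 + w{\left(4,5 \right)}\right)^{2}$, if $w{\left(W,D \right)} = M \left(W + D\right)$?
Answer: $7569$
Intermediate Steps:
$M = -1$ ($M = \left(-2\right) \left(- \frac{1}{2}\right) - 2 = 1 - 2 = -1$)
$w{\left(W,D \right)} = - D - W$ ($w{\left(W,D \right)} = - (W + D) = - (D + W) = - D - W$)
$\left(96 + w{\left(4,5 \right)}\right)^{2} = \left(96 - 9\right)^{2} = 87^{2} = 7569$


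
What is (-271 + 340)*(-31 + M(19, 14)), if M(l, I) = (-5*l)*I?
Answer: -93909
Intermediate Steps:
M(l, I) = -5*I*l
(-271 + 340)*(-31 + M(19, 14)) = (-271 + 340)*(-31 - 5*14*19) = 69*(-31 - 1330) = 69*(-1361) = -93909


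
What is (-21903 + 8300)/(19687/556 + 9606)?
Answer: -7563268/5360623 ≈ -1.4109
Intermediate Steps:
(-21903 + 8300)/(19687/556 + 9606) = -13603/(19687*(1/556) + 9606) = -13603/(19687/556 + 9606) = -13603/5360623/556 = -13603*556/5360623 = -7563268/5360623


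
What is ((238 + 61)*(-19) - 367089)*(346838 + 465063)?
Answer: -302652335770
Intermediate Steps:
((238 + 61)*(-19) - 367089)*(346838 + 465063) = (299*(-19) - 367089)*811901 = (-5681 - 367089)*811901 = -372770*811901 = -302652335770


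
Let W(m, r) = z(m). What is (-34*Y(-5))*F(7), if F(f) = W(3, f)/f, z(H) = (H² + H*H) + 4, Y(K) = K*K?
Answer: -18700/7 ≈ -2671.4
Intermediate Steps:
Y(K) = K²
z(H) = 4 + 2*H² (z(H) = (H² + H²) + 4 = 2*H² + 4 = 4 + 2*H²)
W(m, r) = 4 + 2*m²
F(f) = 22/f (F(f) = (4 + 2*3²)/f = (4 + 2*9)/f = (4 + 18)/f = 22/f)
(-34*Y(-5))*F(7) = (-34*(-5)²)*(22/7) = (-34*25)*(22*(⅐)) = -850*22/7 = -18700/7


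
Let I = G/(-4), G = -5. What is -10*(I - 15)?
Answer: 275/2 ≈ 137.50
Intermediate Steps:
I = 5/4 (I = -5/(-4) = -5*(-¼) = 5/4 ≈ 1.2500)
-10*(I - 15) = -10*(5/4 - 15) = -10*(-55/4) = 275/2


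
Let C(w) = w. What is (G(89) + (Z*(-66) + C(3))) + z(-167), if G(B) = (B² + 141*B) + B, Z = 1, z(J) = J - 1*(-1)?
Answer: 20330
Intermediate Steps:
z(J) = 1 + J (z(J) = J + 1 = 1 + J)
G(B) = B² + 142*B
(G(89) + (Z*(-66) + C(3))) + z(-167) = (89*(142 + 89) + (1*(-66) + 3)) + (1 - 167) = (89*231 + (-66 + 3)) - 166 = (20559 - 63) - 166 = 20496 - 166 = 20330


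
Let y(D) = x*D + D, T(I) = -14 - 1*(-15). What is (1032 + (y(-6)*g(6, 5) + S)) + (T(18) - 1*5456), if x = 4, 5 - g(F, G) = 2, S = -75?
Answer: -4588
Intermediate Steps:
g(F, G) = 3 (g(F, G) = 5 - 1*2 = 5 - 2 = 3)
T(I) = 1 (T(I) = -14 + 15 = 1)
y(D) = 5*D (y(D) = 4*D + D = 5*D)
(1032 + (y(-6)*g(6, 5) + S)) + (T(18) - 1*5456) = (1032 + ((5*(-6))*3 - 75)) + (1 - 1*5456) = (1032 + (-30*3 - 75)) + (1 - 5456) = (1032 + (-90 - 75)) - 5455 = (1032 - 165) - 5455 = 867 - 5455 = -4588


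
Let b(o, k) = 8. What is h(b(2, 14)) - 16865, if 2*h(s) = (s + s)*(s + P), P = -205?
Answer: -18441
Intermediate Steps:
h(s) = s*(-205 + s) (h(s) = ((s + s)*(s - 205))/2 = ((2*s)*(-205 + s))/2 = (2*s*(-205 + s))/2 = s*(-205 + s))
h(b(2, 14)) - 16865 = 8*(-205 + 8) - 16865 = 8*(-197) - 16865 = -1576 - 16865 = -18441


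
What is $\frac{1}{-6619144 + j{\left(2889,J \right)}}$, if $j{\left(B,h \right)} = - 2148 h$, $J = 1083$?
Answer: $- \frac{1}{8945428} \approx -1.1179 \cdot 10^{-7}$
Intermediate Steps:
$\frac{1}{-6619144 + j{\left(2889,J \right)}} = \frac{1}{-6619144 - 2326284} = \frac{1}{-8945428} = - \frac{1}{8945428}$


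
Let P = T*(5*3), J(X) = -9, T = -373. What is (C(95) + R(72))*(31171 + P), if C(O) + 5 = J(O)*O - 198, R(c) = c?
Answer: -25217936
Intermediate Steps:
C(O) = -203 - 9*O (C(O) = -5 + (-9*O - 198) = -5 + (-198 - 9*O) = -203 - 9*O)
P = -5595 (P = -1865*3 = -373*15 = -5595)
(C(95) + R(72))*(31171 + P) = ((-203 - 9*95) + 72)*(31171 - 5595) = ((-203 - 855) + 72)*25576 = (-1058 + 72)*25576 = -986*25576 = -25217936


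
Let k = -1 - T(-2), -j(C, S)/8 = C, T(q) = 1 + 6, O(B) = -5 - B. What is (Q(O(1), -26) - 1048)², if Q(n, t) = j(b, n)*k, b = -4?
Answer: 1700416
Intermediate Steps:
T(q) = 7
j(C, S) = -8*C
k = -8 (k = -1 - 1*7 = -1 - 7 = -8)
Q(n, t) = -256 (Q(n, t) = -8*(-4)*(-8) = 32*(-8) = -256)
(Q(O(1), -26) - 1048)² = (-256 - 1048)² = (-1304)² = 1700416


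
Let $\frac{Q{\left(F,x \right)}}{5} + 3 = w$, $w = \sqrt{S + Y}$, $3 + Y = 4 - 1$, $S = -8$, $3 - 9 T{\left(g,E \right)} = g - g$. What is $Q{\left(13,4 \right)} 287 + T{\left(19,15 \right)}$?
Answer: $- \frac{12914}{3} + 2870 i \sqrt{2} \approx -4304.7 + 4058.8 i$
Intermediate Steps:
$T{\left(g,E \right)} = \frac{1}{3}$ ($T{\left(g,E \right)} = \frac{1}{3} - \frac{g - g}{9} = \frac{1}{3} - 0 = \frac{1}{3} + 0 = \frac{1}{3}$)
$Y = 0$ ($Y = -3 + \left(4 - 1\right) = -3 + 3 = 0$)
$w = 2 i \sqrt{2}$ ($w = \sqrt{-8 + 0} = \sqrt{-8} = 2 i \sqrt{2} \approx 2.8284 i$)
$Q{\left(F,x \right)} = -15 + 10 i \sqrt{2}$ ($Q{\left(F,x \right)} = -15 + 5 \cdot 2 i \sqrt{2} = -15 + 10 i \sqrt{2}$)
$Q{\left(13,4 \right)} 287 + T{\left(19,15 \right)} = \left(-15 + 10 i \sqrt{2}\right) 287 + \frac{1}{3} = \left(-4305 + 2870 i \sqrt{2}\right) + \frac{1}{3} = - \frac{12914}{3} + 2870 i \sqrt{2}$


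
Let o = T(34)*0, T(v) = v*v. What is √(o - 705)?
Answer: I*√705 ≈ 26.552*I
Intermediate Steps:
T(v) = v²
o = 0 (o = 34²*0 = 1156*0 = 0)
√(o - 705) = √(0 - 705) = √(-705) = I*√705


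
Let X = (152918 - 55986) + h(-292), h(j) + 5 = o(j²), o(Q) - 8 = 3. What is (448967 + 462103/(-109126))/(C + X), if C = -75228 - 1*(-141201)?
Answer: 48993510739/17777825786 ≈ 2.7559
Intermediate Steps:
o(Q) = 11 (o(Q) = 8 + 3 = 11)
C = 65973 (C = -75228 + 141201 = 65973)
h(j) = 6 (h(j) = -5 + 11 = 6)
X = 96938 (X = (152918 - 55986) + 6 = 96932 + 6 = 96938)
(448967 + 462103/(-109126))/(C + X) = (448967 + 462103/(-109126))/(65973 + 96938) = (448967 + 462103*(-1/109126))/162911 = (448967 - 462103/109126)*(1/162911) = (48993510739/109126)*(1/162911) = 48993510739/17777825786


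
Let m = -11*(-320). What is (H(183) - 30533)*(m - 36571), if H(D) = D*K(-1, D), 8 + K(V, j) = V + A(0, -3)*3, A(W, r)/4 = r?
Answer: 1281321168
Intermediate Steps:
A(W, r) = 4*r
m = 3520
K(V, j) = -44 + V (K(V, j) = -8 + (V + (4*(-3))*3) = -8 + (V - 12*3) = -8 + (V - 36) = -8 + (-36 + V) = -44 + V)
H(D) = -45*D (H(D) = D*(-44 - 1) = D*(-45) = -45*D)
(H(183) - 30533)*(m - 36571) = (-45*183 - 30533)*(3520 - 36571) = (-8235 - 30533)*(-33051) = -38768*(-33051) = 1281321168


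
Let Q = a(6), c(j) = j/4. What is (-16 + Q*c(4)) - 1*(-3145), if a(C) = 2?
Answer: 3131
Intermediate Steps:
c(j) = j/4 (c(j) = j*(¼) = j/4)
Q = 2
(-16 + Q*c(4)) - 1*(-3145) = (-16 + 2*((¼)*4)) - 1*(-3145) = (-16 + 2*1) + 3145 = (-16 + 2) + 3145 = -14 + 3145 = 3131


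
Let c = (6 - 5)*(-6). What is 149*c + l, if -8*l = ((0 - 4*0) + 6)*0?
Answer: -894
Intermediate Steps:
c = -6 (c = 1*(-6) = -6)
l = 0 (l = -((0 - 4*0) + 6)*0/8 = -((0 + 0) + 6)*0/8 = -(0 + 6)*0/8 = -3*0/4 = -⅛*0 = 0)
149*c + l = 149*(-6) + 0 = -894 + 0 = -894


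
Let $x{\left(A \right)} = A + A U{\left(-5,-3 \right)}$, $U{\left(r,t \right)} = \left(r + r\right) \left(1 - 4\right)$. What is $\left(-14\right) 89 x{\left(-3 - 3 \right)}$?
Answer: $231756$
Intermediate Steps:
$U{\left(r,t \right)} = - 6 r$ ($U{\left(r,t \right)} = 2 r \left(-3\right) = - 6 r$)
$x{\left(A \right)} = 31 A$ ($x{\left(A \right)} = A + A \left(\left(-6\right) \left(-5\right)\right) = A + A 30 = A + 30 A = 31 A$)
$\left(-14\right) 89 x{\left(-3 - 3 \right)} = \left(-14\right) 89 \cdot 31 \left(-3 - 3\right) = - 1246 \cdot 31 \left(-3 - 3\right) = - 1246 \cdot 31 \left(-6\right) = \left(-1246\right) \left(-186\right) = 231756$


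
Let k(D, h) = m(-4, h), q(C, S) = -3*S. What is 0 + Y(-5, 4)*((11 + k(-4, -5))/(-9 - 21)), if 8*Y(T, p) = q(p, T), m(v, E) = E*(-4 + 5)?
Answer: -3/8 ≈ -0.37500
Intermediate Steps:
m(v, E) = E (m(v, E) = E*1 = E)
k(D, h) = h
Y(T, p) = -3*T/8 (Y(T, p) = (-3*T)/8 = -3*T/8)
0 + Y(-5, 4)*((11 + k(-4, -5))/(-9 - 21)) = 0 + (-3/8*(-5))*((11 - 5)/(-9 - 21)) = 0 + 15*(6/(-30))/8 = 0 + 15*(6*(-1/30))/8 = 0 + (15/8)*(-⅕) = 0 - 3/8 = -3/8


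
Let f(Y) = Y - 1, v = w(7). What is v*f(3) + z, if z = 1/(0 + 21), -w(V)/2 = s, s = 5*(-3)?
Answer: 1261/21 ≈ 60.048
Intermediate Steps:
s = -15
w(V) = 30 (w(V) = -2*(-15) = 30)
v = 30
z = 1/21 ≈ 0.047619
f(Y) = -1 + Y
v*f(3) + z = 30*(-1 + 3) + 1/21 = 30*2 + 1/21 = 60 + 1/21 = 1261/21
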